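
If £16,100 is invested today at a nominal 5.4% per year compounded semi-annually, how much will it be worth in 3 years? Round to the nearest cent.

£18,890.72

Periodic rate i = 0.054/2 = 0.027; n = 3 × 2 = 6 periods.
FV = PV·(1+i)^n = 16,100 × 1.173337 = 18,890.7212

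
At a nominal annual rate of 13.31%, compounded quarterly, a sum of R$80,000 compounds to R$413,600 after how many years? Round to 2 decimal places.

Periodic rate i = 0.1331/4 = 0.033275.
n = ln(413600/80000) / ln(1+0.033275) = ln(5.17000) / 0.032733 = 50.1895 quarters
= 50.1895/4 years

12.55 years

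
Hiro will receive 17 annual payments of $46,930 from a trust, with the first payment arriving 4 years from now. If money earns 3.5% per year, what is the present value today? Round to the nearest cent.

$535,507.26

Value one period before first payment (t=3): 46930 × [1 − (1+0.035)^(−17)] / 0.035 = 46930 × 12.651321 = 593,726.4752
Discount back 3 years: 593,726.4752 × (1+0.035)^(−3) = 593,726.4752 × 0.901943 = 535,507.2634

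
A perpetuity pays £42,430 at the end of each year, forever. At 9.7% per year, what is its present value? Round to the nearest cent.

PV = C/r = 42430/0.097 = 437,422.6804

£437,422.68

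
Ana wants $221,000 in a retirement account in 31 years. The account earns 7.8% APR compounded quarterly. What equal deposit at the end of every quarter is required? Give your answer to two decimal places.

With 4 periods per year: i = 0.0195, n = 124.
PMT = 221000 / ( [(1+0.0195)^124 − 1] / 0.0195 ) = 221000 / 511.035867 = 432.4550

$432.45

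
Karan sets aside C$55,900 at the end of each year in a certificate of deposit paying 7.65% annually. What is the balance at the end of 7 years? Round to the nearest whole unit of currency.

FV = 55900 × [(1+0.0765)^7 − 1] / 0.0765 = 55900 × 8.827736 = 493,470.4377

C$493,470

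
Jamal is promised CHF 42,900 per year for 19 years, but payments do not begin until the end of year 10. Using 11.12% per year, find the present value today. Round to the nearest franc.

CHF 129,211

Value one period before first payment (t=9): 42900 × [1 − (1+0.1112)^(−19)] / 0.1112 = 42900 × 7.779856 = 333,755.8248
Discount back 9 years: 333,755.8248 × (1+0.1112)^(−9) = 333,755.8248 × 0.387142 = 129,210.7833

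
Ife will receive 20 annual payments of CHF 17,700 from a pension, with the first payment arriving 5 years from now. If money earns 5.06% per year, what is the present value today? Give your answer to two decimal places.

CHF 180,140.85

PV at t=4 (ordinary 20-year annuity): 17700 × a(20|0.0506) = 17700 × 12.399053 = 219,463.2408
PV₀ = 219,463.2408 / (1+0.0506)^4 = 219,463.2408 / 1.218287 = 180,140.8478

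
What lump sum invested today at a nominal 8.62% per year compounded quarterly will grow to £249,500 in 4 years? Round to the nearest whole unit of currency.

With 4 periods per year: i = 0.02155, n = 16.
PV = FV·(1+i)^(−n) = 249,500 × 0.710961 = 177,384.8397

£177,385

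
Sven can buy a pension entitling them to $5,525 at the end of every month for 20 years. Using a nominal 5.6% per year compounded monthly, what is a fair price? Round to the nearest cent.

$796,628.91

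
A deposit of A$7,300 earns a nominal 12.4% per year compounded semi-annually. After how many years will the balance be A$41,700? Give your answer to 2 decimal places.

14.48 years

Periodic rate i = 0.124/2 = 0.062.
(1+i)^n = 41700/7300 = 5.71233, so n = ln 5.71233 / ln 1.062 = 28.9695 half-years
= 28.9695/2 years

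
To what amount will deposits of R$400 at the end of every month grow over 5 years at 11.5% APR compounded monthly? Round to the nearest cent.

R$32,233.96

i = 0.115/12 = 0.00958333 per month; n = 5·12 = 60.
Accumulation factor s(60|0.00958333) = 80.584891; FV = 400 × 80.584891 = 32,233.9565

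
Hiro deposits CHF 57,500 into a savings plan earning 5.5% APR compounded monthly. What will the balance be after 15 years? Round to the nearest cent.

Periodic rate i = 0.055/12 = 0.00458333; n = 15 × 12 = 180 periods.
57,500 × (1+0.00458333)^180 = 57,500 × 2.277584 = 130,961.0669

CHF 130,961.07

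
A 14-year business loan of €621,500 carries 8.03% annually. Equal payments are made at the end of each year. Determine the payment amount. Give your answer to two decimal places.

Annuity-PV factor = 8.229891; PMT = 621500 / 8.229891 = 75,517.4067

€75,517.41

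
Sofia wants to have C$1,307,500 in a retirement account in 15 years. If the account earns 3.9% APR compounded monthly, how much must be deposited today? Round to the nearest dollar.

C$729,107

Periodic rate i = 0.039/12 = 0.00325; n = 15 × 12 = 180 periods.
PV = FV·(1+i)^(−n) = 1,307,500 × 0.557635 = 729,107.1958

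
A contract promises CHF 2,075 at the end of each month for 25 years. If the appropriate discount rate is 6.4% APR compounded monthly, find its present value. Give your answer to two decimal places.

CHF 310,177.46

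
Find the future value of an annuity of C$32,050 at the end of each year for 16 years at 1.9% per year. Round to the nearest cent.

FV = PMT · [(1+i)^n − 1] / i = 32050 · 18.495233 = 592,772.2177

C$592,772.22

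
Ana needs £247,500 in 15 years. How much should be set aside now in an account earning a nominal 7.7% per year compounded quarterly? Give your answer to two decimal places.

£78,837.35

With 4 periods per year: i = 0.01925, n = 60.
PV = 247,500 / (1 + 0.01925)^60 = 247,500 / 3.139375 = 78,837.3460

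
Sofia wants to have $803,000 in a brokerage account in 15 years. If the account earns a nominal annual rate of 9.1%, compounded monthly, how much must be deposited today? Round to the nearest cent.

$206,129.44

i = 0.091/12 = 0.00758333 per month; n = 15·12 = 180.
PV = 803,000 / (1 + 0.00758333)^180 = 803,000 / 3.895610 = 206,129.4400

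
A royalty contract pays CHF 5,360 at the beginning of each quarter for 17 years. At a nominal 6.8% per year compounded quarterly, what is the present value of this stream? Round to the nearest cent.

CHF 218,745.24

i = 0.068/4 = 0.017 per quarter; n = 17·4 = 68.
Annuity factor a(68|0.017) × (1+i) = 40.810679; PV = 5360 × 40.810679 = 218,745.2391
Payments are at the start of each period, so multiply by (1+i).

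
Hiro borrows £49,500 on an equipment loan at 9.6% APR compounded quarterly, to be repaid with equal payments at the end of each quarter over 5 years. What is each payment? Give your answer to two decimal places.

£3,145.37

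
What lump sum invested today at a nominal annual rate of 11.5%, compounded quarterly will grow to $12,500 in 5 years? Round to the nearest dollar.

$7,091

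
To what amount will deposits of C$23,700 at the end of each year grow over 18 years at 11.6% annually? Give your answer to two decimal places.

Accumulation factor s(18|0.116) = 53.537379; FV = 23700 × 53.537379 = 1,268,835.8883

C$1,268,835.89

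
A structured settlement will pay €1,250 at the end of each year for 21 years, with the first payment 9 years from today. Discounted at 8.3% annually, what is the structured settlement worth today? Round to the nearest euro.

€6,467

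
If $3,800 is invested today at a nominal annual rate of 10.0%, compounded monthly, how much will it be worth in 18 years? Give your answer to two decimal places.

$22,817.84

With 12 periods per year: i = 0.00833333, n = 216.
FV = 3,800 × (1 + 0.00833333)^216 = 22,817.8352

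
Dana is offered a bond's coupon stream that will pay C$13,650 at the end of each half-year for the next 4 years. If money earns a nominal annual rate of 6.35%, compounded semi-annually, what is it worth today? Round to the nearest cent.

C$95,115.36

i = 0.0635/2 = 0.03175 per half-year; n = 4·2 = 8.
PV = PMT · [1 − (1+i)^(−n)] / i = 13650 · 6.968158 = 95,115.3608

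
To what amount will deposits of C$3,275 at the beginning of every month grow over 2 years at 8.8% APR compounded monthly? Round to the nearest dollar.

C$86,227

i = 0.088/12 = 0.00733333 per month; n = 2·12 = 24.
FV = 3275 × [(1+0.00733333)^24 − 1] / 0.00733333 × (1+i) = 3275 × 26.328835 = 86,226.9352
(annuity-due: payments at period start, so ×(1+i).)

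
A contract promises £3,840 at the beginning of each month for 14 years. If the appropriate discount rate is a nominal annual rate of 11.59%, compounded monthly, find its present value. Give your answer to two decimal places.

With 12 periods per year: i = 0.00965833, n = 168.
PV = 3840 × [1 − (1+0.00965833)^(−168)] / 0.00965833 × (1+i) = 3840 × 83.742131 = 321,569.7823
Payments are at the start of each period, so multiply by (1+i).

£321,569.78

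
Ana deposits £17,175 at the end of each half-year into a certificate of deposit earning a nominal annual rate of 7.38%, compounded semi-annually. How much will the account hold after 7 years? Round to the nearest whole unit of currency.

£307,566

With 2 periods per year: i = 0.0369, n = 14.
FV = 17175 × [(1+0.0369)^14 − 1] / 0.0369 = 17175 × 17.907746 = 307,565.5334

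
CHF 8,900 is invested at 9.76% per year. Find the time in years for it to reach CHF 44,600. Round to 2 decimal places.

n = ln(44600/8900) / ln(1+0.0976) = ln(5.01124) / 0.093126 = 17.3065 years

17.31 years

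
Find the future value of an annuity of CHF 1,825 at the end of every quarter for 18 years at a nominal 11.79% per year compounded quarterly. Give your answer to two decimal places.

CHF 439,440.01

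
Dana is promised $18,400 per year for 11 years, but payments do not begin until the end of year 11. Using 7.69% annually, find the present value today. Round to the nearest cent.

$63,570.77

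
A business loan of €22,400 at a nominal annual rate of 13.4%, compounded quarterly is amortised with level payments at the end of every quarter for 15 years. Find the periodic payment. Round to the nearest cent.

Periodic rate i = 0.134/4 = 0.0335; n = 15 × 4 = 60 periods.
Annuity-PV factor = 25.717166; PMT = 22400 / 25.717166 = 871.0135

€871.01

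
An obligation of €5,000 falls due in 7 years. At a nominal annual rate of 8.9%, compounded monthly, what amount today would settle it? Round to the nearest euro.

Periodic rate i = 0.089/12 = 0.00741667; n = 7 × 12 = 84 periods.
PV = FV·(1+i)^(−n) = 5,000 × 0.537567 = 2,687.8372

€2,688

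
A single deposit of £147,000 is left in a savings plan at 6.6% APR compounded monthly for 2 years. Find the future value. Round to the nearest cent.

£167,682.27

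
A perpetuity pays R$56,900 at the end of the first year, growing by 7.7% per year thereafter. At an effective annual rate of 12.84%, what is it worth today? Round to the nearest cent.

R$1,107,003.89

PV = D₁/(r − g) = 56900/(0.1284 − 0.077) = 1,107,003.8911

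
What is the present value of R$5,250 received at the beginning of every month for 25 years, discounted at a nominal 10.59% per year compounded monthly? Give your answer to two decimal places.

R$557,146.78

Periodic rate i = 0.1059/12 = 0.008825; n = 25 × 12 = 300 periods.
PV = 5250 × [1 − (1+0.008825)^(−300)] / 0.008825 × (1+i) = 5250 × 106.123195 = 557,146.7758
(annuity-due: payments at period start, so ×(1+i).)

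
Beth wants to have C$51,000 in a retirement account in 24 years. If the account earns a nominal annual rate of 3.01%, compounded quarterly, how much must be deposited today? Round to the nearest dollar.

C$24,832

With 4 periods per year: i = 0.007525, n = 96.
PV = 51,000 / (1 + 0.007525)^96 = 51,000 / 2.053808 = 24,831.9245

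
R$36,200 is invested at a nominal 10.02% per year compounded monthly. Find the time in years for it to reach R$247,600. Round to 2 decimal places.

19.27 years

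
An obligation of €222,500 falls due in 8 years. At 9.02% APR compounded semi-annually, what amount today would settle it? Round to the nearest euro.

€109,851

Periodic rate i = 0.0902/2 = 0.0451; n = 8 × 2 = 16 periods.
PV = 222,500 / (1 + 0.0451)^16 = 222,500 / 2.025469 = 109,851.1105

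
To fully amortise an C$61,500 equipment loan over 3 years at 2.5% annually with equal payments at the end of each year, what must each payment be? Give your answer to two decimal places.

C$21,533.44

Annuity-PV factor = 2.856024; PMT = 61500 / 2.856024 = 21,533.4358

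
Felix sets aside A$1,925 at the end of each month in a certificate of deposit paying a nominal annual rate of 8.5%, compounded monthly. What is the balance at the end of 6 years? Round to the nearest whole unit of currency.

A$179,990

Periodic rate i = 0.085/12 = 0.00708333; n = 6 × 12 = 72 periods.
FV = 1925 × [(1+0.00708333)^72 − 1] / 0.00708333 = 1925 × 93.501188 = 179,989.7868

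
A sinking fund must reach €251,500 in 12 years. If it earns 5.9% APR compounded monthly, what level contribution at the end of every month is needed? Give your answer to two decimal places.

€1,204.73

i = 0.059/12 = 0.00491667 per month; n = 12·12 = 144.
FV-annuity factor = 208.761121; PMT = 251500 / 208.761121 = 1,204.7262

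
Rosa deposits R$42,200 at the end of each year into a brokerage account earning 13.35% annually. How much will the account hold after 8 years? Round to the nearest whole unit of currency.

FV = PMT · [(1+i)^n − 1] / i = 42200 · 12.921616 = 545,292.1828

R$545,292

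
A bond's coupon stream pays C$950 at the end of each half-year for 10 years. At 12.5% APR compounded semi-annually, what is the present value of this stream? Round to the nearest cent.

With 2 periods per year: i = 0.0625, n = 20.
PV = 950 × [1 − (1+0.0625)^(−20)] / 0.0625 = 950 × 11.240721 = 10,678.6845

C$10,678.68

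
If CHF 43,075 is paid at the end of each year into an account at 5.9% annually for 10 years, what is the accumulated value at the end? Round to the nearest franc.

Accumulation factor s(10|0.059) = 13.119058; FV = 43075 × 13.119058 = 565,103.4438

CHF 565,103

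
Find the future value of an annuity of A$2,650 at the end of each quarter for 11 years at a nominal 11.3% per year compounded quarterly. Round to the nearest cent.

With 4 periods per year: i = 0.02825, n = 44.
Accumulation factor s(44|0.02825) = 85.195616; FV = 2650 × 85.195616 = 225,768.3835

A$225,768.38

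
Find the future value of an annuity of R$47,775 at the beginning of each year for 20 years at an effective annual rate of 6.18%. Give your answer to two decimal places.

R$1,902,553.76

FV = 47775 × [(1+0.0618)^20 − 1] / 0.0618 × (1+i) = 47775 × 39.823208 = 1,902,553.7583
(Beginning-of-period payments → annuity-due factor ×(1+i).)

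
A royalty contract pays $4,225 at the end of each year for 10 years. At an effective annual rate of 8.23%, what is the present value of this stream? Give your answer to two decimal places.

PV = PMT · [1 − (1+i)^(−n)] / i = 4225 · 6.641024 = 28,058.3254

$28,058.33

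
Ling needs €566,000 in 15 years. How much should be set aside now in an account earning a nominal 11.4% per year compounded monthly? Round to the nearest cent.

€103,199.65

Periodic rate i = 0.114/12 = 0.0095; n = 15 × 12 = 180 periods.
Discount factor = (1+0.0095)^(−180) = 0.182332; PV = 566,000 × 0.182332 = 103,199.6539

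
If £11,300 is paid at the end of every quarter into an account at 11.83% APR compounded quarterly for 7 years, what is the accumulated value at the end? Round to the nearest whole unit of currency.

With 4 periods per year: i = 0.029575, n = 28.
Accumulation factor s(28|0.029575) = 42.659038; FV = 11300 × 42.659038 = 482,047.1319

£482,047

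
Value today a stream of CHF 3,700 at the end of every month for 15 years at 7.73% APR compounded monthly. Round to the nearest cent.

With 12 periods per year: i = 0.00644167, n = 180.
PV = 3700 × [1 − (1+0.00644167)^(−180)] / 0.00644167 = 3700 × 106.368210 = 393,562.3779

CHF 393,562.38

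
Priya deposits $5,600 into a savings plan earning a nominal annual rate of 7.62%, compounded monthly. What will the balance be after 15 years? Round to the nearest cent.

With 12 periods per year: i = 0.00635, n = 180.
FV = 5,600 × (1 + 0.00635)^180 = 17,499.1597

$17,499.16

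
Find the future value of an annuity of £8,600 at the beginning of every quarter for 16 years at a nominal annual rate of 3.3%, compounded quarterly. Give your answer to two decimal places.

£727,171.22

With 4 periods per year: i = 0.00825, n = 64.
Accumulation factor s(64|0.00825) × (1+i) = 84.554793; FV = 8600 × 84.554793 = 727,171.2167
Payments are at the start of each period, so multiply by (1+i).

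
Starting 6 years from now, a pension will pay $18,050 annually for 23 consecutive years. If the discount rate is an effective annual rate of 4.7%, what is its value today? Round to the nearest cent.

Value one period before first payment (t=5): 18050 × [1 − (1+0.047)^(−23)] / 0.047 = 18050 × 13.878355 = 250,504.3065
PV₀ = 250,504.3065 / (1+0.047)^5 = 250,504.3065 / 1.258153 = 199,104.8266

$199,104.83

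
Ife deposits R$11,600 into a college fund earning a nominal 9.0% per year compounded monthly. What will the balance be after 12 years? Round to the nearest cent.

R$34,020.91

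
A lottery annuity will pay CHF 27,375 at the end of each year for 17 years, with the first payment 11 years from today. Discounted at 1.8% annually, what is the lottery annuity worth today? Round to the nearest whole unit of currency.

Value one period before first payment (t=10): 27375 × [1 − (1+0.018)^(−17)] / 0.018 = 27375 × 14.533703 = 397,860.1207
Discount back 10 years: 397,860.1207 × (1+0.018)^(−10) = 397,860.1207 × 0.836608 = 332,853.1184

CHF 332,853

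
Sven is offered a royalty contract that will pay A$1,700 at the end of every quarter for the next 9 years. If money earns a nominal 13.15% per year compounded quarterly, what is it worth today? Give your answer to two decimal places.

A$35,572.51

Periodic rate i = 0.1315/4 = 0.032875; n = 9 × 4 = 36 periods.
PV = PMT · [1 − (1+i)^(−n)] / i = 1700 · 20.925006 = 35,572.5108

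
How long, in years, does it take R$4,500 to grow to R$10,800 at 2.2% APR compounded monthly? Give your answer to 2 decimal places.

Periodic rate i = 0.022/12 = 0.00183333.
(1+i)^n = 10800/4500 = 2.40000, so n = ln 2.40000 / ln 1.00183 = 477.9660 months
= 477.9660/12 years

39.83 years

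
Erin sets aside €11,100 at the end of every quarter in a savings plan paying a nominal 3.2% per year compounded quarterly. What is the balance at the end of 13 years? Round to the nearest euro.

i = 0.032/4 = 0.008 per quarter; n = 13·4 = 52.
FV = PMT · [(1+i)^n − 1] / i = 11100 · 64.172360 = 712,313.2000

€712,313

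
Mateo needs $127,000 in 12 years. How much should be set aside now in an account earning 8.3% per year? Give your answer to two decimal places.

Discount factor = (1+0.083)^(−12) = 0.384113; PV = 127,000 × 0.384113 = 48,782.2965

$48,782.30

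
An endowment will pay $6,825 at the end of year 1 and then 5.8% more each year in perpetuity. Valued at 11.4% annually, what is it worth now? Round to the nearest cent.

$121,875.00

PV = PMT / (i − g) = 6825 / (0.114 − 0.058) = 6825 / 0.056000 = 121,875.0000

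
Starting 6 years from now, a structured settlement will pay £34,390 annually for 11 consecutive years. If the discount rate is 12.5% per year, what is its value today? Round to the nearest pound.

PV at t=5 (ordinary 11-year annuity): 34390 × a(11|0.125) = 34390 × 5.810161 = 199,811.4274
PV₀ = 199,811.4274 / (1+0.125)^5 = 199,811.4274 / 1.802032 = 110,881.1471

£110,881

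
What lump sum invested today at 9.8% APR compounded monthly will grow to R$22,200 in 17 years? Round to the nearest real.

Periodic rate i = 0.098/12 = 0.00816667; n = 17 × 12 = 204 periods.
Discount factor = (1+0.00816667)^(−204) = 0.190285; PV = 22,200 × 0.190285 = 4,224.3200

R$4,224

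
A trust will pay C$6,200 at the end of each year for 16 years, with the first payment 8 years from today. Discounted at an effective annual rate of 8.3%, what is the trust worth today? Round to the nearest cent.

PV at t=7 (ordinary 16-year annuity): 6200 × a(16|0.083) = 6200 × 8.684111 = 53,841.4854
Discount back 7 years: 53,841.4854 × (1+0.083)^(−7) = 53,841.4854 × 0.572270 = 30,811.8544

C$30,811.85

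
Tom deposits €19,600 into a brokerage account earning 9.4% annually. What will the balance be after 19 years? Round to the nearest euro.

FV = PV·(1+i)^n = 19,600 × 5.512253 = 108,040.1527

€108,040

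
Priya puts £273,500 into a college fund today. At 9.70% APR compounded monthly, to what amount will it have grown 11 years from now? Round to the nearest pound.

Periodic rate i = 0.097/12 = 0.00808333; n = 11 × 12 = 132 periods.
273,500 × (1+0.00808333)^132 = 273,500 × 2.894206 = 791,565.2093

£791,565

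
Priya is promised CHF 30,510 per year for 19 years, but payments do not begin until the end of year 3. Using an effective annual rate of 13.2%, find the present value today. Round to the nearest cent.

CHF 163,270.79

Value one period before first payment (t=2): 30510 × [1 − (1+0.132)^(−19)] / 0.132 = 30510 × 6.857395 = 209,219.1083
Discount back 2 years: 209,219.1083 × (1+0.132)^(−2) = 209,219.1083 × 0.780382 = 163,270.7896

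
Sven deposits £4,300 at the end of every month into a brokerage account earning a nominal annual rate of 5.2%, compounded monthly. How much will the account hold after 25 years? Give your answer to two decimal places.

£2,638,551.81

i = 0.052/12 = 0.00433333 per month; n = 25·12 = 300.
FV = PMT · [(1+i)^n − 1] / i = 4300 · 613.616700 = 2,638,551.8106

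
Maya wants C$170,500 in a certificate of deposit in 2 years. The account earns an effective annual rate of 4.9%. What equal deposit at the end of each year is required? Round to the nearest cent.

FV-annuity factor = 2.049000; PMT = 170500 / 2.049000 = 83,211.3226

C$83,211.32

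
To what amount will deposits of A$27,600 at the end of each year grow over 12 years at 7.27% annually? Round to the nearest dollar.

FV = PMT · [(1+i)^n − 1] / i = 27600 · 18.175286 = 501,637.8866

A$501,638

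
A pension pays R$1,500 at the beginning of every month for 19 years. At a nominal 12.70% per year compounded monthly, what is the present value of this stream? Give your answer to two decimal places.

R$130,242.71

With 12 periods per year: i = 0.0105833, n = 228.
PV = PMT · [1 − (1+i)^(−n)] / i × (1+i) = 1500 · 86.828473 = 130,242.7089
Payments are at the start of each period, so multiply by (1+i).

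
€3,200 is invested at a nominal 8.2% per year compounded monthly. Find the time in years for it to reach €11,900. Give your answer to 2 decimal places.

16.07 years

Periodic rate i = 0.082/12 = 0.00683333.
n = ln(11900/3200) / ln(1+0.00683333) = ln(3.71875) / 0.006810 = 192.8590 months
= 192.8590/12 years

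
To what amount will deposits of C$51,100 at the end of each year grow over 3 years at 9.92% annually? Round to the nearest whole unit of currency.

FV = 51100 × [(1+0.0992)^3 − 1] / 0.0992 = 51100 × 3.307441 = 169,010.2167

C$169,010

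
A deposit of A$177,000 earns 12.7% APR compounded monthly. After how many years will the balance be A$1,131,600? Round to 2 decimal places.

14.69 years

Periodic rate i = 0.127/12 = 0.0105833.
(1+i)^n = 1.1316e+06/177000 = 6.39322, so n = ln 6.39322 / ln 1.01058 = 176.2241 months
= 176.2241/12 years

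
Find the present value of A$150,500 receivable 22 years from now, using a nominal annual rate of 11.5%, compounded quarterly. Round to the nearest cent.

A$12,424.24

i = 0.115/4 = 0.02875 per quarter; n = 22·4 = 88.
Discount factor = (1+0.02875)^(−88) = 0.082553; PV = 150,500 × 0.082553 = 12,424.2407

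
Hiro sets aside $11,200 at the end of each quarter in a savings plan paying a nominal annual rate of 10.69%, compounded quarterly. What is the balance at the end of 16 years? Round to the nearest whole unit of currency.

i = 0.1069/4 = 0.026725 per quarter; n = 16·4 = 64.
FV = PMT · [(1+i)^n − 1] / i = 11200 · 164.952279 = 1,847,465.5262

$1,847,466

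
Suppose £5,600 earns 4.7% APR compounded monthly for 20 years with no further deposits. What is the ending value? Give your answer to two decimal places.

Periodic rate i = 0.047/12 = 0.00391667; n = 20 × 12 = 240 periods.
5,600 × (1+0.00391667)^240 = 5,600 × 2.555286 = 14,309.5988

£14,309.60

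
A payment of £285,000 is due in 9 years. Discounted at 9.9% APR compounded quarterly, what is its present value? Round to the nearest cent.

Periodic rate i = 0.099/4 = 0.02475; n = 9 × 4 = 36 periods.
PV = 285,000 / (1 + 0.02475)^36 = 285,000 / 2.411267 = 118,195.1044

£118,195.10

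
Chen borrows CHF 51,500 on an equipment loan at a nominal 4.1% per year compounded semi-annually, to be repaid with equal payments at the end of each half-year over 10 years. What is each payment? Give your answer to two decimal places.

CHF 3,164.79

With 2 periods per year: i = 0.0205, n = 20.
PMT = 51500 / ( [1 − (1+0.0205)^(−20)] / 0.0205 ) = 51500 / 16.272809 = 3,164.7885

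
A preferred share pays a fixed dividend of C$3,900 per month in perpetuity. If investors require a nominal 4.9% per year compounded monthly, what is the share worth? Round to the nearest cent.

Periodic rate i = 0.049/12 = 0.00408333.
PV = PMT / i = 3900 / 0.00408333 = 955,102.0408

C$955,102.04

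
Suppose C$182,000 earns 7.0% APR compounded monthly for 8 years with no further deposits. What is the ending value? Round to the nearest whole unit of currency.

C$318,104

i = 0.07/12 = 0.00583333 per month; n = 8·12 = 96.
182,000 × (1+0.00583333)^96 = 182,000 × 1.747826 = 318,104.4150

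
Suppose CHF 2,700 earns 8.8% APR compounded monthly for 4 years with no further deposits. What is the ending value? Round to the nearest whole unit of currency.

With 12 periods per year: i = 0.00733333, n = 48.
2,700 × (1+0.00733333)^48 = 2,700 × 1.420083 = 3,834.2252

CHF 3,834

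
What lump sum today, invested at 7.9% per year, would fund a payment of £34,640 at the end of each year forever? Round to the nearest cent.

£438,481.01

PV = C/r = 34640/0.079 = 438,481.0127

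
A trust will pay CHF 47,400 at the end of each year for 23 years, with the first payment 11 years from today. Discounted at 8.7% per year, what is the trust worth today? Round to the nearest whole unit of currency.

Value one period before first payment (t=10): 47400 × [1 − (1+0.087)^(−23)] / 0.087 = 47400 × 9.806918 = 464,847.9222
PV₀ = 464,847.9222 / (1+0.087)^10 = 464,847.9222 / 2.303008 = 201,843.8183

CHF 201,844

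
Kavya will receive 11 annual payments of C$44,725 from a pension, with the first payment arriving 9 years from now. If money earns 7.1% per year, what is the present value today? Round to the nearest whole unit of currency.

C$192,779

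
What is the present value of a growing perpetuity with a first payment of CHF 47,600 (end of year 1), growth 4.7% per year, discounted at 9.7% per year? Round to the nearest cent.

PV = D₁/(r − g) = 47600/(0.097 − 0.047) = 952,000.0000

CHF 952,000.00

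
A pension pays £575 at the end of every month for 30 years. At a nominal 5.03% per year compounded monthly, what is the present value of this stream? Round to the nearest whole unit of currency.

£106,747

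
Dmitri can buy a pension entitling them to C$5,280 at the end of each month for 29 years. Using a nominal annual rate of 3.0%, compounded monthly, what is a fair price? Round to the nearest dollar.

C$1,226,213

Periodic rate i = 0.03/12 = 0.0025; n = 29 × 12 = 348 periods.
Annuity factor a(348|0.0025) = 232.237341; PV = 5280 × 232.237341 = 1,226,213.1591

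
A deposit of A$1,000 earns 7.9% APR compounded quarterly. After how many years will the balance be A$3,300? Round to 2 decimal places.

15.26 years

Periodic rate i = 0.079/4 = 0.01975.
n = ln(3300/1000) / ln(1+0.01975) = ln(3.30000) / 0.019557 = 61.0468 quarters
= 61.0468/4 years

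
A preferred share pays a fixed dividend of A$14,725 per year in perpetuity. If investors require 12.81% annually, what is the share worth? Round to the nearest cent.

PV = C/r = 14725/0.1281 = 114,949.2584

A$114,949.26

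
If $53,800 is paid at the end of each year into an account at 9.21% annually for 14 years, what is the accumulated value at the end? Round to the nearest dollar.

FV = 53800 × [(1+0.0921)^14 − 1] / 0.0921 = 53800 × 26.416929 = 1,421,230.7903

$1,421,231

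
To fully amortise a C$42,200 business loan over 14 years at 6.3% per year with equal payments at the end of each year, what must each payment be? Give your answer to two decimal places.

Annuity-PV factor = 9.124726; PMT = 42200 / 9.124726 = 4,624.7965

C$4,624.80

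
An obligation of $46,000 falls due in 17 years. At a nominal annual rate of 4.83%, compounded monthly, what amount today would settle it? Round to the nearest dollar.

i = 0.0483/12 = 0.004025 per month; n = 17·12 = 204.
Discount factor = (1+0.004025)^(−204) = 0.440673; PV = 46,000 × 0.440673 = 20,270.9624

$20,271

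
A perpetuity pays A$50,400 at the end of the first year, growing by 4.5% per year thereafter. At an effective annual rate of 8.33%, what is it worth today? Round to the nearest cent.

PV = D₁/(r − g) = 50400/(0.0833 − 0.045) = 1,315,926.8930

A$1,315,926.89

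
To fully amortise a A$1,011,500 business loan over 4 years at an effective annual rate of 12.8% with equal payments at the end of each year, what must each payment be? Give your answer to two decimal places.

A$338,648.33

PMT = 1.0115e+06 / ( [1 − (1+0.128)^(−4)] / 0.128 ) = 1.0115e+06 / 2.986874 = 338,648.3308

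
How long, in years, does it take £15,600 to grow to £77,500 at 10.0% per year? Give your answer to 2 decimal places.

16.82 years

n = ln(77500/15600) / ln(1+0.1) = ln(4.96795) / 0.095310 = 16.8188 years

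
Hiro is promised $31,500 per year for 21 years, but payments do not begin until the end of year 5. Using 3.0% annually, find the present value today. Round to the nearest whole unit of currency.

$431,426

PV at t=4 (ordinary 21-year annuity): 31500 × a(21|0.03) = 31500 × 15.415024 = 485,573.2603
Discount back 4 years: 485,573.2603 × (1+0.03)^(−4) = 485,573.2603 × 0.888487 = 431,425.5526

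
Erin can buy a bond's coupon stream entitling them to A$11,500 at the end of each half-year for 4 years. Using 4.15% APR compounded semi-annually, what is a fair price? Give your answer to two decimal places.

A$83,971.39

i = 0.0415/2 = 0.02075 per half-year; n = 4·2 = 8.
PV = PMT · [1 − (1+i)^(−n)] / i = 11500 · 7.301860 = 83,971.3867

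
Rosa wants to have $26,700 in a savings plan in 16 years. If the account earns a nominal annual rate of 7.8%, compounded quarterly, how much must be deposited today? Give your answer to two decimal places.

$7,757.62

With 4 periods per year: i = 0.0195, n = 64.
Discount factor = (1+0.0195)^(−64) = 0.290548; PV = 26,700 × 0.290548 = 7,757.6206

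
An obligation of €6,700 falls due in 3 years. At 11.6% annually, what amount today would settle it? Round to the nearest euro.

PV = 6,700 / (1 + 0.116)^3 = 6,700 / 1.389929 = 4,820.3905

€4,820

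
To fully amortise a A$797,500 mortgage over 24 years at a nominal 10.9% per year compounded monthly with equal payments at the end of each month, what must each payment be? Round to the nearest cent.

A$7,822.54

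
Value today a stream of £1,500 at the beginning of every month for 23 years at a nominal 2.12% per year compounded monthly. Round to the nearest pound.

£328,006

i = 0.0212/12 = 0.00176667 per month; n = 23·12 = 276.
PV = 1500 × [1 − (1+0.00176667)^(−276)] / 0.00176667 × (1+i) = 1500 × 218.670896 = 328,006.3442
(Beginning-of-period payments → annuity-due factor ×(1+i).)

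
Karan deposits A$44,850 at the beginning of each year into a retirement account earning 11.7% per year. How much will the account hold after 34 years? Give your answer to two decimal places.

FV = 44850 × [(1+0.117)^34 − 1] / 0.117 × (1+i) = 44850 × 401.295334 = 17,998,095.7502
(annuity-due: payments at period start, so ×(1+i).)

A$17,998,095.75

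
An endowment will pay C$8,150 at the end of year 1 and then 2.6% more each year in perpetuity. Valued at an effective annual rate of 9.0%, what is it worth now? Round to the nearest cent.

PV = D₁/(r − g) = 8150/(0.09 − 0.026) = 127,343.7500

C$127,343.75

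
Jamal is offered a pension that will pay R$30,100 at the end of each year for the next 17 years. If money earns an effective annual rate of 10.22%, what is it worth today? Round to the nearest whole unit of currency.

R$238,197

PV = 30100 × [1 − (1+0.1022)^(−17)] / 0.1022 = 30100 × 7.913527 = 238,197.1709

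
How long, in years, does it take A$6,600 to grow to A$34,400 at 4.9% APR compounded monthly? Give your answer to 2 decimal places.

Periodic rate i = 0.049/12 = 0.00408333.
n = ln(34400/6600) / ln(1+0.00408333) = ln(5.21212) / 0.004075 = 405.1483 months
= 405.1483/12 years

33.76 years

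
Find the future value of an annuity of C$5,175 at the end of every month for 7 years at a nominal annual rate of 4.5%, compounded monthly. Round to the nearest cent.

C$509,844.11

With 12 periods per year: i = 0.00375, n = 84.
FV = PMT · [(1+i)^n − 1] / i = 5175 · 98.520602 = 509,844.1145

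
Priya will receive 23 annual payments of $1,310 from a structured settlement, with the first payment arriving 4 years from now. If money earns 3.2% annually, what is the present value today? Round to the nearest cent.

$19,197.39

PV at t=3 (ordinary 23-year annuity): 1310 × a(23|0.032) = 1310 × 16.106824 = 21,099.9388
Discount back 3 years: 21,099.9388 × (1+0.032)^(−3) = 21,099.9388 × 0.909831 = 19,197.3863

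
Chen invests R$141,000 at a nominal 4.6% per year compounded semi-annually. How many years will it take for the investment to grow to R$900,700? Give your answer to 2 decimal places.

40.78 years

Periodic rate i = 0.046/2 = 0.023.
(1+i)^n = 900700/141000 = 6.38794, so n = ln 6.38794 / ln 1.023 = 81.5503 half-years
= 81.5503/2 years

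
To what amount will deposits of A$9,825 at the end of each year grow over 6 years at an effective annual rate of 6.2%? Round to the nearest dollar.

A$68,879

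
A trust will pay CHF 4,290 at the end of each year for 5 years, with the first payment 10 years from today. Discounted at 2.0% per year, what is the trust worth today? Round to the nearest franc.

CHF 16,920

PV at t=9 (ordinary 5-year annuity): 4290 × a(5|0.02) = 4290 × 4.713460 = 20,220.7413
PV₀ = 20,220.7413 / (1+0.02)^9 = 20,220.7413 / 1.195093 = 16,919.8118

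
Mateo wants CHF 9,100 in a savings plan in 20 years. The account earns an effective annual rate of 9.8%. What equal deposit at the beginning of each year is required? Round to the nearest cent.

CHF 148.02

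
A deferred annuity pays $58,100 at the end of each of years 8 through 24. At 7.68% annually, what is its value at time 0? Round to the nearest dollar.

PV at t=7 (ordinary 17-year annuity): 58100 × a(17|0.0768) = 58100 × 9.319630 = 541,470.4840
PV₀ = 541,470.4840 / (1+0.0768)^7 = 541,470.4840 / 1.678593 = 322,574.0743

$322,574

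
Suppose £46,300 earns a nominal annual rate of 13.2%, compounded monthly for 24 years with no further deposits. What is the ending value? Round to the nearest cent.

£1,081,219.33

Periodic rate i = 0.132/12 = 0.011; n = 24 × 12 = 288 periods.
46,300 × (1+0.011)^288 = 46,300 × 23.352469 = 1,081,219.3296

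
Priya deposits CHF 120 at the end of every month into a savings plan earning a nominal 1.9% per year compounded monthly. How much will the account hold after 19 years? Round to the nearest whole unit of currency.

CHF 32,919

i = 0.019/12 = 0.00158333 per month; n = 19·12 = 228.
FV = 120 × [(1+0.00158333)^228 − 1] / 0.00158333 = 120 × 274.328784 = 32,919.4541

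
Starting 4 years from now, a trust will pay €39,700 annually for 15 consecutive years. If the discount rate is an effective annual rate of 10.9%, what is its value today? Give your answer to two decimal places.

€210,464.42

Value one period before first payment (t=3): 39700 × [1 − (1+0.109)^(−15)] / 0.109 = 39700 × 7.230741 = 287,060.4326
Discount back 3 years: 287,060.4326 × (1+0.109)^(−3) = 287,060.4326 × 0.733171 = 210,464.4247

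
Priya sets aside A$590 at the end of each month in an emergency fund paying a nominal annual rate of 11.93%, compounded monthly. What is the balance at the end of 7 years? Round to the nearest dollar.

Periodic rate i = 0.1193/12 = 0.00994167; n = 7 × 12 = 84 periods.
FV = PMT · [(1+i)^n − 1] / i = 590 · 130.316026 = 76,886.4555

A$76,886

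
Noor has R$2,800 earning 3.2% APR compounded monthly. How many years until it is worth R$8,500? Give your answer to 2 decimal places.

34.75 years

Periodic rate i = 0.032/12 = 0.00266667.
(1+i)^n = 8500/2800 = 3.03571, so n = ln 3.03571 / ln 1.00267 = 416.9725 months
= 416.9725/12 years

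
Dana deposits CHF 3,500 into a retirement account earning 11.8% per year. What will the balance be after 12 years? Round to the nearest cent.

3,500 × (1+0.118)^12 = 3,500 × 3.813306 = 13,346.5706

CHF 13,346.57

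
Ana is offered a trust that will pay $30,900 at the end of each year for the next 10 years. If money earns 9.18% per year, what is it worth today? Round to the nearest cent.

PV = 30900 × [1 − (1+0.0918)^(−10)] / 0.0918 = 30900 × 6.367122 = 196,744.0849

$196,744.08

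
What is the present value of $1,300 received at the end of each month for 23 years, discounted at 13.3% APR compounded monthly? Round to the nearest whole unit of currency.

$111,695

i = 0.133/12 = 0.0110833 per month; n = 23·12 = 276.
PV = PMT · [1 − (1+i)^(−n)] / i = 1300 · 85.918999 = 111,694.6990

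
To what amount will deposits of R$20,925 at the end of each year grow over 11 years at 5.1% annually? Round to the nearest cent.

R$298,834.75

FV = PMT · [(1+i)^n − 1] / i = 20925 · 14.281231 = 298,834.7526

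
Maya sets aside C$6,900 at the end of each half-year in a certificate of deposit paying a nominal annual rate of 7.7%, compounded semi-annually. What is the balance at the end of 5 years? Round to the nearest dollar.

i = 0.077/2 = 0.0385 per half-year; n = 5·2 = 10.
FV = 6900 × [(1+0.0385)^10 − 1] / 0.0385 = 6900 × 11.922926 = 82,268.1881

C$82,268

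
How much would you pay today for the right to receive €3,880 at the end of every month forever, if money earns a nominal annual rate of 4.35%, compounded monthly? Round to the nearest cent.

€1,070,344.83

Periodic rate i = 0.0435/12 = 0.003625.
PV = PMT / i = 3880 / 0.003625 = 1,070,344.8276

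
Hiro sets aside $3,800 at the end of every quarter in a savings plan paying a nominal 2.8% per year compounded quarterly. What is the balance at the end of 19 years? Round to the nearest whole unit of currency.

$379,556

i = 0.028/4 = 0.007 per quarter; n = 19·4 = 76.
FV = PMT · [(1+i)^n − 1] / i = 3800 · 99.883066 = 379,555.6525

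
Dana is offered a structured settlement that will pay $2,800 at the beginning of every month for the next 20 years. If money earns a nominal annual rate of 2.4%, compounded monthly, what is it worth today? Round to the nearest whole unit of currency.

$534,354

With 12 periods per year: i = 0.002, n = 240.
PV = 2800 × [1 − (1+0.002)^(−240)] / 0.002 × (1+i) = 2800 × 190.840878 = 534,354.4589
Payments are at the start of each period, so multiply by (1+i).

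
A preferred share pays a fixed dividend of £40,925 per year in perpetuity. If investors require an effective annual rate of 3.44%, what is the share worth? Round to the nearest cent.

PV = PMT / i = 40925 / 0.0344 = 1,189,680.2326

£1,189,680.23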